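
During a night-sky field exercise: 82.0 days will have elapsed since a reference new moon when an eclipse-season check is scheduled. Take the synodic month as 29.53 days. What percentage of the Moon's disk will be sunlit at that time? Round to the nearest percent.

42%

82.0/29.53 = 2.777 lunations, so 2 complete cycles and 22.94 d into the next.
Elongation θ = 360° × 22.94/29.53 ≈ 279.7°.
Illuminated fraction = (1 − cos 279.7°)/2 = (1 − 0.168)/2 ≈ 0.416, so 42%.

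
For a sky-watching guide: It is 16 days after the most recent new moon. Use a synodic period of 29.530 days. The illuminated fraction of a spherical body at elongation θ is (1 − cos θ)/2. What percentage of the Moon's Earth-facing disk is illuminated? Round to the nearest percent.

Elongation θ = 360° × 16/29.530 ≈ 195.1°.
cos 195.1° = (-0.966), so f = (1 − (-0.966))/2 = 0.983, so 98%.

98%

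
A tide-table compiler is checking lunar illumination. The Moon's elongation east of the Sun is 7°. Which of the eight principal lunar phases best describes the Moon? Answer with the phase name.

new moon

The new moon sector spans roughly -22°–22°; 7° falls inside it.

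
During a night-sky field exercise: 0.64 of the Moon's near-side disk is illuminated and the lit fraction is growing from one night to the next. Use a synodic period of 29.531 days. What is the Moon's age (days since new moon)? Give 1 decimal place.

From f = (1 − cos θ)/2: cos θ = 1 − 2×0.64 = -0.280; arccos → 106.3°.
Before full moon the principal value applies: θ = 106.3°.
Age = 29.531 × 106.3°/360° ≈ 8.72 days.

8.7 days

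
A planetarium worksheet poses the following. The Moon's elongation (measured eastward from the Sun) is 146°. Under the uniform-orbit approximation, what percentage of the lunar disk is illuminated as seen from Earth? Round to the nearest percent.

cos 146° = (-0.829), so f = (1 − (-0.829))/2 = 0.915, i.e. 91%.

91%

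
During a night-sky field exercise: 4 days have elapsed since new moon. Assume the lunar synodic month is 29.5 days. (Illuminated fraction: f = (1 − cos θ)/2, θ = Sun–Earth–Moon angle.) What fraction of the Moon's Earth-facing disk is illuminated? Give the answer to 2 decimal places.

0.17

Phase angle: θ = 360°·(4 d)/(29.5 d) = 48.8°.
cos 48.8° = 0.659, so f = (1 − 0.659)/2 = 0.171.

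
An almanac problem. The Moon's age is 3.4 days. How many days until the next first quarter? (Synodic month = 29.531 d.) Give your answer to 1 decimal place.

First quarter is 0.25 of the way through the cycle: age 0.25 × 29.531 = 7.383 d.
So 3.983 days remain (7.383 − 3.4).

4.0 days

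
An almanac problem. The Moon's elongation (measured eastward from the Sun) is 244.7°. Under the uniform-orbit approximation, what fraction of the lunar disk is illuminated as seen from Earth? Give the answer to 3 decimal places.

f = (1 − cos 244.7°)/2 = (1 − (-0.427))/2 ≈ 0.714.

0.714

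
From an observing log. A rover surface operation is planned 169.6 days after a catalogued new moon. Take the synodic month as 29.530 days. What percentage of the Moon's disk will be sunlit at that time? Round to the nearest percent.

52%

169.6/29.530 = 5.743 lunations, so 5 complete cycles and 21.95 d into the next.
Phase angle: θ = 360°·(21.95 d)/(29.530 d) = 267.6°.
cos 267.6° = (-0.042), so f = (1 − (-0.042))/2 = 0.521, so 52%.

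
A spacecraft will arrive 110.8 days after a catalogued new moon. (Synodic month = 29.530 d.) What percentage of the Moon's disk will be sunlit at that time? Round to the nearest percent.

49%

Reduce mod P: 110.8 − 3×29.530 = 22.21 d into the current lunation.
The Moon has covered 22.21/29.530 of its cycle, so θ ≈ 360° × 22.21/29.530 = 270.8°.
cos 270.8° = 0.013, so f = (1 − 0.013)/2 = 0.493, so 49%.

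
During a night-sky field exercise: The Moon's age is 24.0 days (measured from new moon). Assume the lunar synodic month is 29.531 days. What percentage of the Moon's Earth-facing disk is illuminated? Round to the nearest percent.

31%

Elongation θ = 360° × 24.0/29.531 ≈ 292.6°.
With cos θ = 0.384, the lit fraction is (1 − 0.384)/2 ≈ 0.308, so 31%.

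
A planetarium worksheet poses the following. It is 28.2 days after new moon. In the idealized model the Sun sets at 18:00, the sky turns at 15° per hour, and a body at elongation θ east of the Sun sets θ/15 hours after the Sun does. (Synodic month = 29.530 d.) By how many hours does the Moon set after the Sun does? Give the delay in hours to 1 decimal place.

Phase angle: θ = 360°·(28.2 d)/(29.530 d) = 343.8°.
Delay after the Sun = 343.8° / (15°/h) ≈ 22.92 h.
So the Moon sets 22.92 h after the Sun.

22.9 h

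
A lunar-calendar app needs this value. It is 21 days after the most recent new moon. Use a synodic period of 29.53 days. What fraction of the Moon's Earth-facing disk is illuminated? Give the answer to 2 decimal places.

Elongation θ = 360° × 21/29.53 ≈ 256.0°.
Illuminated fraction = (1 − cos 256.0°)/2 = (1 − (-0.242))/2 ≈ 0.621.

0.62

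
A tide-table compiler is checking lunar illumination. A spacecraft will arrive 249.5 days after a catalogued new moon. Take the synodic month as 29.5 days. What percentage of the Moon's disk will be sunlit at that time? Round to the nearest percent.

98%

Reduce mod P: 249.5 − 8×29.5 = 13.50 d into the current lunation.
The Moon has covered 13.50/29.5 of its cycle, so θ ≈ 360° × 13.50/29.5 = 164.7°.
Illuminated fraction = (1 − cos 164.7°)/2 = (1 − (-0.965))/2 ≈ 0.982, so 98%.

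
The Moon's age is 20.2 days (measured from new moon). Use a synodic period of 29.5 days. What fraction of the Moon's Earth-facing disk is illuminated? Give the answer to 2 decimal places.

Phase angle: θ = 360°·(20.2 d)/(29.5 d) = 246.5°.
With cos θ = (-0.399), the lit fraction is (1 − (-0.399))/2 ≈ 0.699.

0.70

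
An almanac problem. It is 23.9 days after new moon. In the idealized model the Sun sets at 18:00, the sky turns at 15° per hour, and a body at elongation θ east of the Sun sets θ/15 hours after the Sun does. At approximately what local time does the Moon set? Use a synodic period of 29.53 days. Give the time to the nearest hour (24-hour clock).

Elongation θ = 360° × 23.9/29.53 ≈ 291.4°.
Delay after the Sun = 291.4° / (15°/h) ≈ 19.42 h.
18:00 + 19.42 h ≈ 13:25 → 13:00 to the nearest hour.

13:00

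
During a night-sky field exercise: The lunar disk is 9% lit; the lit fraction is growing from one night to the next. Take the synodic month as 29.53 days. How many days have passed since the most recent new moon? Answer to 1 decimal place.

cos θ = 1 − 2f = 0.820, giving a principal value of 34.9°.
Waxing ⇒ before full, so θ = 34.9°.
At 360°/29.53 d per day, 34.9° corresponds to 2.86 days.

2.9 days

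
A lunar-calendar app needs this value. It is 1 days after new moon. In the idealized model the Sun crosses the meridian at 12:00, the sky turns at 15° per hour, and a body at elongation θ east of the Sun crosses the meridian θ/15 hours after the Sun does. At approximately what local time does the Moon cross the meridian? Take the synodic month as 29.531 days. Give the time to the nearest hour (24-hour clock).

Elongation θ = 360° × 1/29.531 ≈ 12.2°.
The Moon trails the Sun by θ/15 = 12.2/15 ≈ 0.81 hours.
12:00 + 0.81 h ≈ 12:49 → 13:00 to the nearest hour.

13:00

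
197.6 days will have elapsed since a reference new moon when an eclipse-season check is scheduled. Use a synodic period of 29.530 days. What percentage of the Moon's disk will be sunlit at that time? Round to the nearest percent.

197.6 d spans 6 complete synodic months (6 × 29.530 = 177.18 d) plus 20.42 d.
Phase angle: θ = 360°·(20.42 d)/(29.530 d) = 248.9°.
cos 248.9° = (-0.359), so f = (1 − (-0.359))/2 = 0.680, so 68%.

68%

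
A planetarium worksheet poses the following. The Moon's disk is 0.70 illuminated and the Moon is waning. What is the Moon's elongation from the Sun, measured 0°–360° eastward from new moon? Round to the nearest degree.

246°

Invert f = (1 − cos θ)/2 to get cos θ = 1 − 2(0.70) = -0.400, hence θ₀ = arccos -0.400 = 113.6°.
Since the Moon is past full (waning), take the reflex angle: θ = 360° − 113.6° = 246.4°.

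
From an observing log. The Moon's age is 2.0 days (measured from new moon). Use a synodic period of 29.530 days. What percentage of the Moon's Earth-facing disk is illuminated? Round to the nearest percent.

Elongation θ = 360° × 2.0/29.530 ≈ 24.4°.
Illuminated fraction = (1 − cos 24.4°)/2 = (1 − 0.911)/2 ≈ 0.045, so 4%.

4%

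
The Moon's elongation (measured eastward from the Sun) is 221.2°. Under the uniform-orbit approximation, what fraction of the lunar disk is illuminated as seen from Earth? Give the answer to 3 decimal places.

0.876

cos 221.2° = (-0.752), so f = (1 − (-0.752))/2 = 0.876.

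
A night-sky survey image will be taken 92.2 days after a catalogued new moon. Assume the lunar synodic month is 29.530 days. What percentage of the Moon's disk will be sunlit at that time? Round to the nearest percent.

14%

Reduce mod P: 92.2 − 3×29.530 = 3.61 d into the current lunation.
The Moon has covered 3.61/29.530 of its cycle, so θ ≈ 360° × 3.61/29.530 = 44.0°.
With cos θ = 0.719, the lit fraction is (1 − 0.719)/2 ≈ 0.140, so 14%.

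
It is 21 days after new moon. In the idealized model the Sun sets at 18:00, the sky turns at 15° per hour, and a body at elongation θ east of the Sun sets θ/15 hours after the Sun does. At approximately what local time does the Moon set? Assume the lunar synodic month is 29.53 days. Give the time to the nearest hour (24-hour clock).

11:00

Phase angle: θ = 360°·(21 d)/(29.53 d) = 256.0°.
Delay after the Sun = 256.0° / (15°/h) ≈ 17.07 h.
18:00 + 17.07 h ≈ 11:04 → 11:00 to the nearest hour.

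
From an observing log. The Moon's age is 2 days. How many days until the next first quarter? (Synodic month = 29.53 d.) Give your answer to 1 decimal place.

First quarter occurs at elongation 90°, i.e. at age 29.53 × 90/360 = 7.383 d.
So 5.383 days remain (7.383 − 2).

5.4 days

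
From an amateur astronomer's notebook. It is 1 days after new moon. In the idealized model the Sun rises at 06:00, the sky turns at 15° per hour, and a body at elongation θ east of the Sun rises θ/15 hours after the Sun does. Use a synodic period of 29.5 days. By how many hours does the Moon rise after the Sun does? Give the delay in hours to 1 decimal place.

The Moon has covered 1/29.5 of its cycle, so θ ≈ 360° × 1/29.5 = 12.2°.
At 15° of sky rotation per hour, 12.2° corresponds to a 0.81 h lag.
So the Moon rises 0.81 h after the Sun.

0.8 h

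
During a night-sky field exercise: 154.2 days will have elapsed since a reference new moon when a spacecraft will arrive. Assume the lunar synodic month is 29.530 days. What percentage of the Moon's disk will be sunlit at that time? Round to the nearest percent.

Reduce mod P: 154.2 − 5×29.530 = 6.55 d into the current lunation.
The Moon has covered 6.55/29.530 of its cycle, so θ ≈ 360° × 6.55/29.530 = 79.9°.
With cos θ = 0.176, the lit fraction is (1 − 0.176)/2 ≈ 0.412, so 41%.

41%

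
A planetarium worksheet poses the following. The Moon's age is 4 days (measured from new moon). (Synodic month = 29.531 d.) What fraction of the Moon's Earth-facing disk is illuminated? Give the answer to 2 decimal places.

0.17

Phase angle: θ = 360°·(4 d)/(29.531 d) = 48.8°.
Illuminated fraction = (1 − cos 48.8°)/2 = (1 − 0.659)/2 ≈ 0.170.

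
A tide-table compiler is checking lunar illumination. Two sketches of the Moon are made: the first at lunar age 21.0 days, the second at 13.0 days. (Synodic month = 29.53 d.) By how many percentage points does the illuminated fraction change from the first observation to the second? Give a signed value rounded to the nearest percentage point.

θ₁ = 360° × 21.0/29.53 = 256.0°, f₁ = (1 − cos θ₁)/2 = 0.621.
θ₂ = 360° × 13.0/29.53 = 158.5°, f₂ = (1 − cos θ₂)/2 = 0.965.
Change = f₂ − f₁ = +0.344 → +34 percentage points.

+34 pp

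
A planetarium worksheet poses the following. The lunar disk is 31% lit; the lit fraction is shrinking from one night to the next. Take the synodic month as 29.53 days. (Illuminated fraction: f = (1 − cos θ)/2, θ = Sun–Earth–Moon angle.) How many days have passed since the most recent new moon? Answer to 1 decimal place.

24.0 days

From f = (1 − cos θ)/2: cos θ = 1 − 2×0.31 = 0.380; arccos → 67.7°.
Waning ⇒ past full, so θ = 360° − 67.7° = 292.3°.
At 360°/29.53 d per day, 292.3° corresponds to 23.98 days.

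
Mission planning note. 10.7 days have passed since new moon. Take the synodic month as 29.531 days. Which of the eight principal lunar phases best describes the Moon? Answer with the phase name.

θ ≈ 360° × 10.7/29.531 = 130°, which falls in the waxing gibbous sector.

waxing gibbous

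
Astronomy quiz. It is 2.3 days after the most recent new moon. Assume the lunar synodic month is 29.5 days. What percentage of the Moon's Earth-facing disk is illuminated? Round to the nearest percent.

Elongation θ = 360° × 2.3/29.5 ≈ 28.1°.
cos 28.1° = 0.882, so f = (1 − 0.882)/2 = 0.059, so 6%.

6%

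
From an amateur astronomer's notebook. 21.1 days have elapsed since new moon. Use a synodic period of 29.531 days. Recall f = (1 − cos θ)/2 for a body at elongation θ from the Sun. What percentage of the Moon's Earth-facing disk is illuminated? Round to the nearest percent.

61%

Phase angle: θ = 360°·(21.1 d)/(29.531 d) = 257.2°.
cos 257.2° = (-0.221), so f = (1 − (-0.221))/2 = 0.611, so 61%.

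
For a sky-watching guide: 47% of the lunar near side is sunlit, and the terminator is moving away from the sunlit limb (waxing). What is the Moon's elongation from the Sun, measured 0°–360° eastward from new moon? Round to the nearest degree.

87°

From f = (1 − cos θ)/2: cos θ = 1 − 2×0.47 = 0.060; arccos → 86.6°.
Before full moon the principal value applies: θ = 86.6°.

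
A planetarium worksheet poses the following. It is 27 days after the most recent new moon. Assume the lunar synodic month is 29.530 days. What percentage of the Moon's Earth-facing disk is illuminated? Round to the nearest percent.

Elongation θ = 360° × 27/29.530 ≈ 329.2°.
Illuminated fraction = (1 − cos 329.2°)/2 = (1 − 0.859)/2 ≈ 0.071, so 7%.

7%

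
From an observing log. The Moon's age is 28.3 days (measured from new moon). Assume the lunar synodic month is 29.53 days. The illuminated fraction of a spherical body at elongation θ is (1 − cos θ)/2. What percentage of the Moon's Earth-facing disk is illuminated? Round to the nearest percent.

2%

The Moon has covered 28.3/29.53 of its cycle, so θ ≈ 360° × 28.3/29.53 = 345.0°.
cos 345.0° = 0.966, so f = (1 − 0.966)/2 = 0.017, so 2%.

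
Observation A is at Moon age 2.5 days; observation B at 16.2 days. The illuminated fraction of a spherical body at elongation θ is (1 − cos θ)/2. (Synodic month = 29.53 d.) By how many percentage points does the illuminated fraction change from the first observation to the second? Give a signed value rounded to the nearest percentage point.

First observation: θ = 360°·2.5/29.53 = 30.5°, so f = 0.069.
Second observation: θ = 197.5°, f = 0.977.
Δf = 0.977 − 0.069 = +0.908, i.e. +91 pp.

+91 pp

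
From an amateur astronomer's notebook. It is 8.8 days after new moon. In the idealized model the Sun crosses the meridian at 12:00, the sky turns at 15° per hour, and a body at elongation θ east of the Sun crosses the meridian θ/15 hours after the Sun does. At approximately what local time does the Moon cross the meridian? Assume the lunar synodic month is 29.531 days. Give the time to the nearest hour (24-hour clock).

Phase angle: θ = 360°·(8.8 d)/(29.531 d) = 107.3°.
The Moon trails the Sun by θ/15 = 107.3/15 ≈ 7.15 hours.
12:00 + 7.15 h ≈ 19:09 → 19:00 to the nearest hour.

19:00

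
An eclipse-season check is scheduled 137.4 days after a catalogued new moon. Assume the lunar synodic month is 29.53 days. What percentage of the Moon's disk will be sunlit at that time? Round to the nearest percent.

137.4/29.53 = 4.653 lunations, so 4 complete cycles and 19.28 d into the next.
The Moon has covered 19.28/29.53 of its cycle, so θ ≈ 360° × 19.28/29.53 = 235.0°.
Illuminated fraction = (1 − cos 235.0°)/2 = (1 − (-0.573))/2 ≈ 0.786, so 79%.

79%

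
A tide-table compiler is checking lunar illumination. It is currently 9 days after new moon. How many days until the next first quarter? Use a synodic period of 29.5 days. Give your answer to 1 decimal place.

First quarter occurs at elongation 90°, i.e. at age 29.5 × 90/360 = 7.375 d.
This lunation's first quarter (7.375 d) has passed, so add one period: 36.875 − 9 = 27.875 days.

27.9 days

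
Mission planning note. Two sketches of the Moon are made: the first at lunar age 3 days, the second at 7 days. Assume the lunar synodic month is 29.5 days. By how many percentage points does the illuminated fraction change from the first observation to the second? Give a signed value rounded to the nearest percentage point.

First observation: θ = 360°·3/29.5 = 36.6°, so f = 0.099.
Second observation: θ = 85.4°, f = 0.460.
Δf = 0.460 − 0.099 = +0.361, i.e. +36 pp.

+36 percentage points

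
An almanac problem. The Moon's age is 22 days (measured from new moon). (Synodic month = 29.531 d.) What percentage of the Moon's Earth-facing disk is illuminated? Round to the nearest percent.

Phase angle: θ = 360°·(22 d)/(29.531 d) = 268.2°.
Illuminated fraction = (1 − cos 268.2°)/2 = (1 − (-0.032))/2 ≈ 0.516, so 52%.

52%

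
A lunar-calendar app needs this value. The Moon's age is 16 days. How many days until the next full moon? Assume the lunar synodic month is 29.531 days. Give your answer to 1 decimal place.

28.3 days

Full moon is 0.5 of the way through the cycle: age 0.5 × 29.531 = 14.765 d.
Already past this cycle's full moon; the next is at 14.765 + 29.531 = 44.296 d, so 44.296 − 16 = 28.296 days.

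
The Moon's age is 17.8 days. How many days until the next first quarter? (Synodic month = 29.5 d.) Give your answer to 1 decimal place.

19.1 days

First quarter occurs at elongation 90°, i.e. at age 29.5 × 90/360 = 7.375 d.
Already past this cycle's first quarter; the next is at 7.375 + 29.5 = 36.875 d, so 36.875 − 17.8 = 19.075 days.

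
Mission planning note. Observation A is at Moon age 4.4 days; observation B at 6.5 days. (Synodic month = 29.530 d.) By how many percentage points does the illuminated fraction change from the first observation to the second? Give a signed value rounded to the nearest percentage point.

First observation: θ = 360°·4.4/29.530 = 53.6°, so f = 0.204.
Second observation: θ = 79.2°, f = 0.407.
Δf = 0.407 − 0.204 = +0.203, i.e. +20 pp.

+20 pp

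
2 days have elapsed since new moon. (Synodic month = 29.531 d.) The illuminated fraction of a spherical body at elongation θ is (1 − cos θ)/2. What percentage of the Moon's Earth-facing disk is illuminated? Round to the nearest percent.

4%

The Moon has covered 2/29.531 of its cycle, so θ ≈ 360° × 2/29.531 = 24.4°.
With cos θ = 0.911, the lit fraction is (1 − 0.911)/2 ≈ 0.045, so 4%.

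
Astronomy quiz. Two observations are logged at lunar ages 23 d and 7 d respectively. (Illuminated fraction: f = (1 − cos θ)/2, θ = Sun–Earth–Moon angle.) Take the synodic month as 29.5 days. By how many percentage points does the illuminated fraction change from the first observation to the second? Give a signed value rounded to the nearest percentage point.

First observation: θ = 360°·23/29.5 = 280.7°, so f = 0.407.
Second observation: θ = 85.4°, f = 0.460.
Δf = 0.460 − 0.407 = +0.053, i.e. +5 pp.

+5 pp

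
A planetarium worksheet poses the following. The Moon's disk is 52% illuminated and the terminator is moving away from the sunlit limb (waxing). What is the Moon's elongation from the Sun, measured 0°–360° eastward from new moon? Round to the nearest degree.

From f = (1 − cos θ)/2: cos θ = 1 − 2×0.52 = -0.040; arccos → 92.3°.
Waxing ⇒ before full, so θ = 92.3°.

92°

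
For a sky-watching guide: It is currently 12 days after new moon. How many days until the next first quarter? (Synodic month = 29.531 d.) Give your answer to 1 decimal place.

First quarter is 0.25 of the way through the cycle: age 0.25 × 29.531 = 7.383 d.
Already past this cycle's first quarter; the next is at 7.383 + 29.531 = 36.914 d, so 36.914 − 12 = 24.914 days.

24.9 days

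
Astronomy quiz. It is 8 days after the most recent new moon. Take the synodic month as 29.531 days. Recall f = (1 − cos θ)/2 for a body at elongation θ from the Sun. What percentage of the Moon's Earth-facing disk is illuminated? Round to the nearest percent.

Phase angle: θ = 360°·(8 d)/(29.531 d) = 97.5°.
Illuminated fraction = (1 − cos 97.5°)/2 = (1 − (-0.131))/2 ≈ 0.565, so 57%.

57%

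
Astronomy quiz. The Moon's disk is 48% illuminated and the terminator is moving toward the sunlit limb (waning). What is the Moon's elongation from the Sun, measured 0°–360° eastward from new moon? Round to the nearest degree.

Invert f = (1 − cos θ)/2 to get cos θ = 1 − 2(0.48) = 0.040, hence θ₀ = arccos 0.040 = 87.7°.
Since the Moon is past full (waning), take the reflex angle: θ = 360° − 87.7° = 272.3°.

272°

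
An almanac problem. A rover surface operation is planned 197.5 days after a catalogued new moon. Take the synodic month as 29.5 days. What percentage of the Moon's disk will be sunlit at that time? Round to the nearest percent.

67%

197.5/29.5 = 6.695 lunations, so 6 complete cycles and 20.50 d into the next.
Elongation θ = 360° × 20.50/29.5 ≈ 250.2°.
Illuminated fraction = (1 − cos 250.2°)/2 = (1 − (-0.339))/2 ≈ 0.670, so 67%.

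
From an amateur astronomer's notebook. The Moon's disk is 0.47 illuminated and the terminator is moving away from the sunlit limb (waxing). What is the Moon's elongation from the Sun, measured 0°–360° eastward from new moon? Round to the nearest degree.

87°

Invert f = (1 − cos θ)/2 to get cos θ = 1 − 2(0.47) = 0.060, hence θ₀ = arccos 0.060 = 86.6°.
The Moon is waxing (0°–180°), so θ = 86.6° directly.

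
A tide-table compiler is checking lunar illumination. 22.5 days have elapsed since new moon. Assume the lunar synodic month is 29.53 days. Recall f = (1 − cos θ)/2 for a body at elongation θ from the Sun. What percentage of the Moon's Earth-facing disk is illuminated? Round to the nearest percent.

Elongation θ = 360° × 22.5/29.53 ≈ 274.3°.
Illuminated fraction = (1 − cos 274.3°)/2 = (1 − 0.075)/2 ≈ 0.463, so 46%.

46%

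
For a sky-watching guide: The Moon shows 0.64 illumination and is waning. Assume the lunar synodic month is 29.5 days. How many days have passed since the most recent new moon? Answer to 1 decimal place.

cos θ = 1 − 2f = -0.280, giving a principal value of 106.3°.
A waning Moon lies in 180°–360°, so θ = 360° − 106.3° = 253.7°.
That fraction of the synodic month is 253.7/360 × 29.5 d ≈ 20.79 d.

20.8 days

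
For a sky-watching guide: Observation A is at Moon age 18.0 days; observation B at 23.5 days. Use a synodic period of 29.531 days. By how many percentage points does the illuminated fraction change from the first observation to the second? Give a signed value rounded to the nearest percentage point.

-53 pp

θ₁ = 360° × 18.0/29.531 = 219.4°, f₁ = (1 − cos θ₁)/2 = 0.886.
θ₂ = 360° × 23.5/29.531 = 286.5°, f₂ = (1 − cos θ₂)/2 = 0.358.
Change = f₂ − f₁ = -0.528 → -53 percentage points.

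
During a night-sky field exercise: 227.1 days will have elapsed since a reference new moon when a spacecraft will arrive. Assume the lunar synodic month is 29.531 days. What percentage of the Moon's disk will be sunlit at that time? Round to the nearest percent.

68%

Reduce mod P: 227.1 − 7×29.531 = 20.38 d into the current lunation.
The Moon has covered 20.38/29.531 of its cycle, so θ ≈ 360° × 20.38/29.531 = 248.5°.
With cos θ = (-0.367), the lit fraction is (1 − (-0.367))/2 ≈ 0.683, so 68%.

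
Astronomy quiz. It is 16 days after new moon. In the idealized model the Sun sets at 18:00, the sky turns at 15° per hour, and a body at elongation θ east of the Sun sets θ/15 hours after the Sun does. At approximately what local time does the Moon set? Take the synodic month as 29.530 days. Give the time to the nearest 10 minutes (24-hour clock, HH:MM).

07:00

Elongation θ = 360° × 16/29.530 ≈ 195.1°.
Delay after the Sun = 195.1° / (15°/h) ≈ 13.00 h.
18:00 + 13.004 h ≈ 07:00 → 07:00 to the nearest ten minutes.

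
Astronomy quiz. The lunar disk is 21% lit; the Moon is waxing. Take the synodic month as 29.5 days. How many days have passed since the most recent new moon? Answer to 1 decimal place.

Invert f = (1 − cos θ)/2 to get cos θ = 1 − 2(0.21) = 0.580, hence θ₀ = arccos 0.580 = 54.5°.
Waxing ⇒ before full, so θ = 54.5°.
At 360°/29.5 d per day, 54.5° corresponds to 4.47 days.

4.5 days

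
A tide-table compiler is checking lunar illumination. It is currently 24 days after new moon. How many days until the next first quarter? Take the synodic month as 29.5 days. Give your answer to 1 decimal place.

12.9 days

First quarter is 0.25 of the way through the cycle: age 0.25 × 29.5 = 7.375 d.
This lunation's first quarter (7.375 d) has passed, so add one period: 36.875 − 24 = 12.875 days.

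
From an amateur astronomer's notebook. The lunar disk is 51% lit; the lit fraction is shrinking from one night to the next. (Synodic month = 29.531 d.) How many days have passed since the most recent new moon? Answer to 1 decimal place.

cos θ = 1 − 2f = -0.020, giving a principal value of 91.1°.
Waning ⇒ past full, so θ = 360° − 91.1° = 268.9°.
That fraction of the synodic month is 268.9/360 × 29.531 d ≈ 22.05 d.

22.1 days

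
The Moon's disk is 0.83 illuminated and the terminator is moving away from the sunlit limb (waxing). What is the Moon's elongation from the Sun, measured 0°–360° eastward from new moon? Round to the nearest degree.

From f = (1 − cos θ)/2: cos θ = 1 − 2×0.83 = -0.660; arccos → 131.3°.
Before full moon the principal value applies: θ = 131.3°.

131°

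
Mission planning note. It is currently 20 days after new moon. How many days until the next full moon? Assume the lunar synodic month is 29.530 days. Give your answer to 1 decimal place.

24.3 days

Full moon is 0.5 of the way through the cycle: age 0.5 × 29.530 = 14.765 d.
This lunation's full moon (14.765 d) has passed, so add one period: 44.295 − 20 = 24.295 days.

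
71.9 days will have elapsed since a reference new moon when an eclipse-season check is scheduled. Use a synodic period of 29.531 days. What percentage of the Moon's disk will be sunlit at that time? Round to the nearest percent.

Reduce mod P: 71.9 − 2×29.531 = 12.84 d into the current lunation.
Phase angle: θ = 360°·(12.84 d)/(29.531 d) = 156.5°.
Illuminated fraction = (1 − cos 156.5°)/2 = (1 − (-0.917))/2 ≈ 0.959, so 96%.

96%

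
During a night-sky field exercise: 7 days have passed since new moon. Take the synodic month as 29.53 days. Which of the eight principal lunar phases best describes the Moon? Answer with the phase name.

θ ≈ 360° × 7/29.53 = 85°, which falls in the first quarter sector.

first quarter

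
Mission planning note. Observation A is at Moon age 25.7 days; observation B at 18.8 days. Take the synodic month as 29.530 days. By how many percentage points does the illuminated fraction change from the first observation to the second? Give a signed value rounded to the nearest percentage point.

θ₁ = 360° × 25.7/29.530 = 313.3°, f₁ = (1 − cos θ₁)/2 = 0.157.
θ₂ = 360° × 18.8/29.530 = 229.2°, f₂ = (1 − cos θ₂)/2 = 0.827.
Change = f₂ − f₁ = +0.670 → +67 percentage points.

+67 percentage points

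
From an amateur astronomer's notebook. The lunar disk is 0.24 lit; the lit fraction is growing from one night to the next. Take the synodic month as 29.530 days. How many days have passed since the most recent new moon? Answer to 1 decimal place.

4.8 days

cos θ = 1 − 2f = 0.520, giving a principal value of 58.7°.
Before full moon the principal value applies: θ = 58.7°.
Age = 29.530 × 58.7°/360° ≈ 4.81 days.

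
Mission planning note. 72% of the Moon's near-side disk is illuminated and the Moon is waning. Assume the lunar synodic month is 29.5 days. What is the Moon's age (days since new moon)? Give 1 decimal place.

20.0 days

Invert f = (1 − cos θ)/2 to get cos θ = 1 − 2(0.72) = -0.440, hence θ₀ = arccos -0.440 = 116.1°.
Since the Moon is past full (waning), take the reflex angle: θ = 360° − 116.1° = 243.9°.
That fraction of the synodic month is 243.9/360 × 29.5 d ≈ 19.99 d.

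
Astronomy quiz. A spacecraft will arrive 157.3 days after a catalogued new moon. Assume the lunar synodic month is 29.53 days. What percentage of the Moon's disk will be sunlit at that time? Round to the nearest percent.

73%

Reduce mod P: 157.3 − 5×29.53 = 9.65 d into the current lunation.
The Moon has covered 9.65/29.53 of its cycle, so θ ≈ 360° × 9.65/29.53 = 117.6°.
Illuminated fraction = (1 − cos 117.6°)/2 = (1 − (-0.464))/2 ≈ 0.732, so 73%.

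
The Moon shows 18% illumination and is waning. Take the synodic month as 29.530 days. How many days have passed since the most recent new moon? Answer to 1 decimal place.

cos θ = 1 − 2f = 0.640, giving a principal value of 50.2°.
Since the Moon is past full (waning), take the reflex angle: θ = 360° − 50.2° = 309.8°.
At 360°/29.530 d per day, 309.8° corresponds to 25.41 days.

25.4 days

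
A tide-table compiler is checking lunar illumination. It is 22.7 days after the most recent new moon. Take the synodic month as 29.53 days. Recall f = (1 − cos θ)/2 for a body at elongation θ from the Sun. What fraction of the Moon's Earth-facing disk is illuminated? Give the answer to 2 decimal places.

0.44

Elongation θ = 360° × 22.7/29.53 ≈ 276.7°.
cos 276.7° = 0.117, so f = (1 − 0.117)/2 = 0.441.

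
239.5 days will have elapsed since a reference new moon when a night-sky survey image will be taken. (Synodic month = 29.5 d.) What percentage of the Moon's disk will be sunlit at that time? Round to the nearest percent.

Reduce mod P: 239.5 − 8×29.5 = 3.50 d into the current lunation.
The Moon has covered 3.50/29.5 of its cycle, so θ ≈ 360° × 3.50/29.5 = 42.7°.
cos 42.7° = 0.735, so f = (1 − 0.735)/2 = 0.133, so 13%.

13%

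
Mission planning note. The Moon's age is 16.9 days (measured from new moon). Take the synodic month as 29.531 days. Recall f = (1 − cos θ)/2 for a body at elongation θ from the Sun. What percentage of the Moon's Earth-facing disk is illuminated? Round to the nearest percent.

95%

The Moon has covered 16.9/29.531 of its cycle, so θ ≈ 360° × 16.9/29.531 = 206.0°.
Illuminated fraction = (1 − cos 206.0°)/2 = (1 − (-0.899))/2 ≈ 0.949, so 95%.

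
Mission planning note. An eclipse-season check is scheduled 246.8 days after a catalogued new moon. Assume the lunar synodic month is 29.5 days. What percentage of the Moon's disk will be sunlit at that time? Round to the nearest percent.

83%

246.8/29.5 = 8.366 lunations, so 8 complete cycles and 10.80 d into the next.
The Moon has covered 10.80/29.5 of its cycle, so θ ≈ 360° × 10.80/29.5 = 131.8°.
cos 131.8° = (-0.666), so f = (1 − (-0.666))/2 = 0.833, so 83%.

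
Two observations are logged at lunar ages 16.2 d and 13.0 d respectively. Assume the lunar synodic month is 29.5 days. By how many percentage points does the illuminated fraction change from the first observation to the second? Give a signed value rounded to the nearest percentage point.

-1 percentage points

θ₁ = 360° × 16.2/29.5 = 197.7°, f₁ = (1 − cos θ₁)/2 = 0.976.
θ₂ = 360° × 13.0/29.5 = 158.6°, f₂ = (1 − cos θ₂)/2 = 0.966.
Change = f₂ − f₁ = -0.011 → -1 percentage points.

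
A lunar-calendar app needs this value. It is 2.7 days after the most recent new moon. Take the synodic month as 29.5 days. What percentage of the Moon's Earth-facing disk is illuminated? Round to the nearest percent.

8%

Phase angle: θ = 360°·(2.7 d)/(29.5 d) = 32.9°.
Illuminated fraction = (1 − cos 32.9°)/2 = (1 − 0.839)/2 ≈ 0.080, so 8%.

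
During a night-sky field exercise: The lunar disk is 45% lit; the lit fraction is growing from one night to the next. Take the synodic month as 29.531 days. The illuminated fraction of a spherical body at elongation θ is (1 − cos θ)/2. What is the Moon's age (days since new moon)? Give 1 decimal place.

cos θ = 1 − 2f = 0.100, giving a principal value of 84.3°.
The Moon is waxing (0°–180°), so θ = 84.3° directly.
At 360°/29.531 d per day, 84.3° corresponds to 6.91 days.

6.9 days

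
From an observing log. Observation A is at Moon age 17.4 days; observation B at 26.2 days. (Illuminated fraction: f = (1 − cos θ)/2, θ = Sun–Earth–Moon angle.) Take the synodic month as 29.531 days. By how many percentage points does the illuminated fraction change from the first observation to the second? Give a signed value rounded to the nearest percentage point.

First observation: θ = 360°·17.4/29.531 = 212.1°, so f = 0.923.
Second observation: θ = 319.4°, f = 0.120.
Δf = 0.120 − 0.923 = -0.803, i.e. -80 pp.

-80 percentage points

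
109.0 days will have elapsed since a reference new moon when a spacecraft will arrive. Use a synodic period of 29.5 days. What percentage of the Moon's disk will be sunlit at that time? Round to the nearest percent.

67%

Reduce mod P: 109.0 − 3×29.5 = 20.50 d into the current lunation.
Elongation θ = 360° × 20.50/29.5 ≈ 250.2°.
Illuminated fraction = (1 − cos 250.2°)/2 = (1 − (-0.339))/2 ≈ 0.670, so 67%.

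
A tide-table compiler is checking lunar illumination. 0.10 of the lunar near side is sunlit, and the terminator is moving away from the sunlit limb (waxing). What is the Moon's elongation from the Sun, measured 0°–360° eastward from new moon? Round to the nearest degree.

Invert f = (1 − cos θ)/2 to get cos θ = 1 − 2(0.10) = 0.800, hence θ₀ = arccos 0.800 = 36.9°.
Before full moon the principal value applies: θ = 36.9°.

37°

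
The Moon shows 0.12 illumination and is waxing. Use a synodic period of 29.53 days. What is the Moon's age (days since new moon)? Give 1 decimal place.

From f = (1 − cos θ)/2: cos θ = 1 − 2×0.12 = 0.760; arccos → 40.5°.
The Moon is waxing (0°–180°), so θ = 40.5° directly.
At 360°/29.53 d per day, 40.5° corresponds to 3.33 days.

3.3 days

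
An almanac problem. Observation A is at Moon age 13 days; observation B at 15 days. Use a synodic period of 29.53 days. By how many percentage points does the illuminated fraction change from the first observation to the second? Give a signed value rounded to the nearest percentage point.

θ₁ = 360° × 13/29.53 = 158.5°, f₁ = (1 − cos θ₁)/2 = 0.965.
θ₂ = 360° × 15/29.53 = 182.9°, f₂ = (1 − cos θ₂)/2 = 0.999.
Change = f₂ − f₁ = +0.034 → +3 percentage points.

+3 pp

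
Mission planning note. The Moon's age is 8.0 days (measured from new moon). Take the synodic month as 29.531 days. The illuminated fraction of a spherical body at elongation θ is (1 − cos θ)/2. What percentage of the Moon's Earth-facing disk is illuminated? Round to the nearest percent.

Elongation θ = 360° × 8.0/29.531 ≈ 97.5°.
Illuminated fraction = (1 − cos 97.5°)/2 = (1 − (-0.131))/2 ≈ 0.565, so 57%.

57%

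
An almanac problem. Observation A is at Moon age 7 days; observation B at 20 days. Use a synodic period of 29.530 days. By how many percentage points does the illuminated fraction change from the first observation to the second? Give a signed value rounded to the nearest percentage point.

+26 pp

θ₁ = 360° × 7/29.530 = 85.3°, f₁ = (1 − cos θ₁)/2 = 0.459.
θ₂ = 360° × 20/29.530 = 243.8°, f₂ = (1 − cos θ₂)/2 = 0.721.
Change = f₂ − f₁ = +0.261 → +26 percentage points.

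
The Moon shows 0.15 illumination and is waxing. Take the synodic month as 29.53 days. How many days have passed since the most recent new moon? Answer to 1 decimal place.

3.7 days

cos θ = 1 − 2f = 0.700, giving a principal value of 45.6°.
Waxing ⇒ before full, so θ = 45.6°.
At 360°/29.53 d per day, 45.6° corresponds to 3.74 days.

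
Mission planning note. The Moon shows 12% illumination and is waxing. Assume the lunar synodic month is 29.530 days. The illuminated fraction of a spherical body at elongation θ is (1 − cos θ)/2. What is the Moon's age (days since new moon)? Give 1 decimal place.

3.3 days

Invert f = (1 − cos θ)/2 to get cos θ = 1 − 2(0.12) = 0.760, hence θ₀ = arccos 0.760 = 40.5°.
Before full moon the principal value applies: θ = 40.5°.
Age = 29.530 × 40.5°/360° ≈ 3.33 days.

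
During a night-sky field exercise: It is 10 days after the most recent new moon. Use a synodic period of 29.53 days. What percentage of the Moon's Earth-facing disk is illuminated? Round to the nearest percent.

The Moon has covered 10/29.53 of its cycle, so θ ≈ 360° × 10/29.53 = 121.9°.
cos 121.9° = (-0.529), so f = (1 − (-0.529))/2 = 0.764, so 76%.

76%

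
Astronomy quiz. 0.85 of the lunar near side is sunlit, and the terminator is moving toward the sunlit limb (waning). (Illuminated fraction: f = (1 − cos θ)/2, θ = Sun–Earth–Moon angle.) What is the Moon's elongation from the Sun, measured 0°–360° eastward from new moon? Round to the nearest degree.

cos θ = 1 − 2f = -0.700, giving a principal value of 134.4°.
A waning Moon lies in 180°–360°, so θ = 360° − 134.4° = 225.6°.

226°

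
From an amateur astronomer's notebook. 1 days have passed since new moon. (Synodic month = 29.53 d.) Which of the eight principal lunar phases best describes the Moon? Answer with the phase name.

At 1/29.53 of the cycle, θ ≈ 12° — the new moon range.

new moon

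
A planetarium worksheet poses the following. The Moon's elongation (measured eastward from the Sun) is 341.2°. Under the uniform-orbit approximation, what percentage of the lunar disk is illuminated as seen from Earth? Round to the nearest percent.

3%

Half-versine of 341.2°: (1 − 0.947)/2 = 0.027, i.e. 3%.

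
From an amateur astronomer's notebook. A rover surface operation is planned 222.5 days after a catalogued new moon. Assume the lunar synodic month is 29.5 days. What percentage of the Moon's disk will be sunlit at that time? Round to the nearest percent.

222.5 d spans 7 complete synodic months (7 × 29.5 = 206.50 d) plus 16.00 d.
The Moon has covered 16.00/29.5 of its cycle, so θ ≈ 360° × 16.00/29.5 = 195.3°.
With cos θ = (-0.965), the lit fraction is (1 − (-0.965))/2 ≈ 0.982, so 98%.

98%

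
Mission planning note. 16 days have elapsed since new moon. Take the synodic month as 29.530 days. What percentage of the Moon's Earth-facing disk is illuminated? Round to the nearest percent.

The Moon has covered 16/29.530 of its cycle, so θ ≈ 360° × 16/29.530 = 195.1°.
cos 195.1° = (-0.966), so f = (1 − (-0.966))/2 = 0.983, so 98%.

98%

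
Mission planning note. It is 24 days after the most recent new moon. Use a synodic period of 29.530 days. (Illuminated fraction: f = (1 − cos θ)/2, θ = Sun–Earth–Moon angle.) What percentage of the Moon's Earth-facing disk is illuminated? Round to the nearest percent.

31%

Elongation θ = 360° × 24/29.530 ≈ 292.6°.
Illuminated fraction = (1 − cos 292.6°)/2 = (1 − 0.384)/2 ≈ 0.308, so 31%.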